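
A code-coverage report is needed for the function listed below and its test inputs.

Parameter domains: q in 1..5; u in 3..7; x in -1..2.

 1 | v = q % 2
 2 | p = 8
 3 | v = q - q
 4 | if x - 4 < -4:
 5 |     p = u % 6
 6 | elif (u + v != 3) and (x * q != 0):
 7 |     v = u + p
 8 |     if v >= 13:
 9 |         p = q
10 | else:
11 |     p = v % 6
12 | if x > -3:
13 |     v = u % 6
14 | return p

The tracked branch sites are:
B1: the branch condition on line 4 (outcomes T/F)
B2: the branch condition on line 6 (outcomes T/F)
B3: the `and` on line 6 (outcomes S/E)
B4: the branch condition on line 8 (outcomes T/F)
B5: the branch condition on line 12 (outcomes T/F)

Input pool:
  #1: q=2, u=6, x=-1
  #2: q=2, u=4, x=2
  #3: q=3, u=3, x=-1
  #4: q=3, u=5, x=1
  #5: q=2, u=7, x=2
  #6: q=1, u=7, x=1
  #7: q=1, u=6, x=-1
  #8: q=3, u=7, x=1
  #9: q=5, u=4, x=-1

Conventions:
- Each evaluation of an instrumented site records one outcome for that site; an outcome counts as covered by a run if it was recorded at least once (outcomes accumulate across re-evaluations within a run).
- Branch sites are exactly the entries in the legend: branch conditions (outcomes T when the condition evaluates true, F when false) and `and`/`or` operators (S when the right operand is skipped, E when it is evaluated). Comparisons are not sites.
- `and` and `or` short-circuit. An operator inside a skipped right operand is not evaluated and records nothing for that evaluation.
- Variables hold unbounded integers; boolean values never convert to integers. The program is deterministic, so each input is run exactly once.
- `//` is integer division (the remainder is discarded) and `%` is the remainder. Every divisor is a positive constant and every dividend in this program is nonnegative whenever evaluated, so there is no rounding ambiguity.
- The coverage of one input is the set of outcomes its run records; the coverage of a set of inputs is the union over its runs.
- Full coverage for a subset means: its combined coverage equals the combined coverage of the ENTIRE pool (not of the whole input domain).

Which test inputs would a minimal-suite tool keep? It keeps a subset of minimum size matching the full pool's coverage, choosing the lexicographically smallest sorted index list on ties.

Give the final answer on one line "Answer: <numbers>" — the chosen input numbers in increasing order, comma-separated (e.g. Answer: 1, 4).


test 1 (q=2, u=6, x=-1) fires B1->T, B5->T; hits B1=T, B5=T
test 2 (q=2, u=4, x=2) fires B1->F, B3->E, B2->T, B4->F, B5->T; hits B1=F, B2=T, B3=E, B4=F, B5=T
test 3 (q=3, u=3, x=-1) fires B1->T, B5->T; hits B1=T, B5=T
test 4 (q=3, u=5, x=1) fires B1->F, B3->E, B2->T, B4->T, B5->T; hits B1=F, B2=T, B3=E, B4=T, B5=T
test 5 (q=2, u=7, x=2) fires B1->F, B3->E, B2->T, B4->T, B5->T; hits B1=F, B2=T, B3=E, B4=T, B5=T
test 6 (q=1, u=7, x=1) fires B1->F, B3->E, B2->T, B4->T, B5->T; hits B1=F, B2=T, B3=E, B4=T, B5=T
test 7 (q=1, u=6, x=-1) fires B1->T, B5->T; hits B1=T, B5=T
test 8 (q=3, u=7, x=1) fires B1->F, B3->E, B2->T, B4->T, B5->T; hits B1=F, B2=T, B3=E, B4=T, B5=T
test 9 (q=5, u=4, x=-1) fires B1->T, B5->T; hits B1=T, B5=T
together the pool reaches 7 outcomes: B1=T, B1=F, B2=T, B3=E, B4=T, B4=F, B5=T
no size-1 subset reaches all 7 outcomes (best union: 5/7)
no size-2 subset reaches all 7 outcomes (best union: 6/7)
at size 3, {1, 2, 4} reaches all 7 outcomes; every lexicographically earlier size-3 subset fails
Answer: 1, 2, 4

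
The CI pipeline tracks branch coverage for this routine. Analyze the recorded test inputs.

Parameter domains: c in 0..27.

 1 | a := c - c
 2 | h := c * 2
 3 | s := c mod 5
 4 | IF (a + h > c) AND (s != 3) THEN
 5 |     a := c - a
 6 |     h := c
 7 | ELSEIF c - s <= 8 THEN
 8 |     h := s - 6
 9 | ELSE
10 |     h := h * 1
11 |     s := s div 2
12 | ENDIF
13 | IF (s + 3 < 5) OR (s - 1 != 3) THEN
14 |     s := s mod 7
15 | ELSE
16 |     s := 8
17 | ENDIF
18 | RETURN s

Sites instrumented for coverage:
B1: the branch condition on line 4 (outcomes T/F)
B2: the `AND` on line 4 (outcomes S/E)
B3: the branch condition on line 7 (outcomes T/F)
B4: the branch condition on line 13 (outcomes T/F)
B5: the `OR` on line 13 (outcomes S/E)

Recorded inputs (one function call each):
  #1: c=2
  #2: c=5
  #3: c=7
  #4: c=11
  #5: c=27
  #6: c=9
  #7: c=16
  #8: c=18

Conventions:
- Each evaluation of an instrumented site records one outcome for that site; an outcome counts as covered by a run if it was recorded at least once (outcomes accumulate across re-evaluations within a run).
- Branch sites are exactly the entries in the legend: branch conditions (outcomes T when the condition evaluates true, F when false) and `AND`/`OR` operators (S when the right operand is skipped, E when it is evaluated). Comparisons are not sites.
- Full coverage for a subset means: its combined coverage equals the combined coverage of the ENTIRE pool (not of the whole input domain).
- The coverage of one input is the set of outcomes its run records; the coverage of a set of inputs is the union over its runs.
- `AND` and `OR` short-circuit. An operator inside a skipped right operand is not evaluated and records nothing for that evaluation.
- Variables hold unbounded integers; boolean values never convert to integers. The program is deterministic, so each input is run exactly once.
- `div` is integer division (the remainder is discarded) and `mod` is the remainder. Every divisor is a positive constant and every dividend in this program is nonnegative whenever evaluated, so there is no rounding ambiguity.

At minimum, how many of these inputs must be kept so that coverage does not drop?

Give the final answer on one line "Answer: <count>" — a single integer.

test 1 (c=2) fires B2->E, B1->T, B5->E, B4->T; hits B1=T, B2=E, B4=T, B5=E
test 2 (c=5) fires B2->E, B1->T, B5->S, B4->T; hits B1=T, B2=E, B4=T, B5=S
test 3 (c=7) fires B2->E, B1->T, B5->E, B4->T; hits B1=T, B2=E, B4=T, B5=E
test 4 (c=11) fires B2->E, B1->T, B5->S, B4->T; hits B1=T, B2=E, B4=T, B5=S
test 5 (c=27) fires B2->E, B1->T, B5->E, B4->T; hits B1=T, B2=E, B4=T, B5=E
test 6 (c=9) fires B2->E, B1->T, B5->E, B4->F; hits B1=T, B2=E, B4=F, B5=E
test 7 (c=16) fires B2->E, B1->T, B5->S, B4->T; hits B1=T, B2=E, B4=T, B5=S
test 8 (c=18) fires B2->E, B1->F, B3->F, B5->S, B4->T; hits B1=F, B2=E, B3=F, B4=T, B5=S
pool-wide coverage (8 outcomes): B1=T, B1=F, B2=E, B3=F, B4=T, B4=F, B5=S, B5=E
every size-1 subset falls short of the 8 outcomes (best: 5/8)
size 2: inputs {6, 8} cover all 8 outcomes, and no lexicographically smaller subset of this size does

Answer: 2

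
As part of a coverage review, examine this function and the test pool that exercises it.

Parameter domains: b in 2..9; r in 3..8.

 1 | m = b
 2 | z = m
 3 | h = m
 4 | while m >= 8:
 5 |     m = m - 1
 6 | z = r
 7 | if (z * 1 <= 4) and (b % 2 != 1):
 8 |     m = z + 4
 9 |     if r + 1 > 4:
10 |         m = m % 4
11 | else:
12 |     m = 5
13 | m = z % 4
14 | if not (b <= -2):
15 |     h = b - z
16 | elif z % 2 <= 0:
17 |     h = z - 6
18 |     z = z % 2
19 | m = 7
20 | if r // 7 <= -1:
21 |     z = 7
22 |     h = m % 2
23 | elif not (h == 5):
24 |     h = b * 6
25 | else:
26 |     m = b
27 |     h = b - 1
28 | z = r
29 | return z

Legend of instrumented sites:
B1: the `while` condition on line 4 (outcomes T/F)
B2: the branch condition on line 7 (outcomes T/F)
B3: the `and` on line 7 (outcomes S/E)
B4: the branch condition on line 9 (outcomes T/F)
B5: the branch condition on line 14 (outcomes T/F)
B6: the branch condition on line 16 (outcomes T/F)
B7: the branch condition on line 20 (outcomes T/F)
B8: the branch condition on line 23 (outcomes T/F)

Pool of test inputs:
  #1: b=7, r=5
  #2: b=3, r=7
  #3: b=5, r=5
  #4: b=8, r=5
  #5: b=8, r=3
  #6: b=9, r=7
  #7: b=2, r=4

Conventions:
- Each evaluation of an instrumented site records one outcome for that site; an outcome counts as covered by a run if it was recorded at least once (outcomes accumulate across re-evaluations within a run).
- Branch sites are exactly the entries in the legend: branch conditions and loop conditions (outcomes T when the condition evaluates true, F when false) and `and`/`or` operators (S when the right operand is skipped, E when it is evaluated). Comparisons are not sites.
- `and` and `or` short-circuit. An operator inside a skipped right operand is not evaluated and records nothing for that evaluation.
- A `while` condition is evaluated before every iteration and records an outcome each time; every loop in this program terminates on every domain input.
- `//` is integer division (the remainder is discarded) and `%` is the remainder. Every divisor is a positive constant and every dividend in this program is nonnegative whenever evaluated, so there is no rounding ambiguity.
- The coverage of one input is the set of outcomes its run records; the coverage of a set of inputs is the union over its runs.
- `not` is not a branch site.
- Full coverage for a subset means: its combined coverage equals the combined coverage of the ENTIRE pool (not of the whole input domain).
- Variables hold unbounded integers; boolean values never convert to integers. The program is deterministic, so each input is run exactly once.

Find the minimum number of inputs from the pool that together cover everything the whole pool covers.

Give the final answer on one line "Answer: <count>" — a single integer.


run #1 (b=7, r=5) runs B1->F, B3->S, B2->F, B5->T, B7->F, B8->T; records B1=F, B2=F, B3=S, B5=T, B7=F, B8=T
run #2 (b=3, r=7) runs B1->F, B3->S, B2->F, B5->T, B7->F, B8->T; records B1=F, B2=F, B3=S, B5=T, B7=F, B8=T
run #3 (b=5, r=5) runs B1->F, B3->S, B2->F, B5->T, B7->F, B8->T; records B1=F, B2=F, B3=S, B5=T, B7=F, B8=T
run #4 (b=8, r=5) runs B1->T, B1->F, B3->S, B2->F, B5->T, B7->F, B8->T; records B1=T, B1=F, B2=F, B3=S, B5=T, B7=F, B8=T
run #5 (b=8, r=3) runs B1->T, B1->F, B3->E, B2->T, B4->F, B5->T, B7->F, B8->F; records B1=T, B1=F, B2=T, B3=E, B4=F, B5=T, B7=F, B8=F
run #6 (b=9, r=7) runs B1->T, B1->T, B1->F, B3->S, B2->F, B5->T, B7->F, B8->T; records B1=T, B1=F, B2=F, B3=S, B5=T, B7=F, B8=T
run #7 (b=2, r=4) runs B1->F, B3->E, B2->T, B4->T, B5->T, B7->F, B8->T; records B1=F, B2=T, B3=E, B4=T, B5=T, B7=F, B8=T
together the pool reaches 12 outcomes: B1=T, B1=F, B2=T, B2=F, B3=S, B3=E, B4=T, B4=F, B5=T, B7=F, B8=T, B8=F
size 1 is not enough: best union over all size-1 subsets is 8/12
size 2 is not enough: best union over all size-2 subsets is 11/12
at size 3, {1, 5, 7} reaches all 12 outcomes; every lexicographically earlier size-3 subset fails
Answer: 3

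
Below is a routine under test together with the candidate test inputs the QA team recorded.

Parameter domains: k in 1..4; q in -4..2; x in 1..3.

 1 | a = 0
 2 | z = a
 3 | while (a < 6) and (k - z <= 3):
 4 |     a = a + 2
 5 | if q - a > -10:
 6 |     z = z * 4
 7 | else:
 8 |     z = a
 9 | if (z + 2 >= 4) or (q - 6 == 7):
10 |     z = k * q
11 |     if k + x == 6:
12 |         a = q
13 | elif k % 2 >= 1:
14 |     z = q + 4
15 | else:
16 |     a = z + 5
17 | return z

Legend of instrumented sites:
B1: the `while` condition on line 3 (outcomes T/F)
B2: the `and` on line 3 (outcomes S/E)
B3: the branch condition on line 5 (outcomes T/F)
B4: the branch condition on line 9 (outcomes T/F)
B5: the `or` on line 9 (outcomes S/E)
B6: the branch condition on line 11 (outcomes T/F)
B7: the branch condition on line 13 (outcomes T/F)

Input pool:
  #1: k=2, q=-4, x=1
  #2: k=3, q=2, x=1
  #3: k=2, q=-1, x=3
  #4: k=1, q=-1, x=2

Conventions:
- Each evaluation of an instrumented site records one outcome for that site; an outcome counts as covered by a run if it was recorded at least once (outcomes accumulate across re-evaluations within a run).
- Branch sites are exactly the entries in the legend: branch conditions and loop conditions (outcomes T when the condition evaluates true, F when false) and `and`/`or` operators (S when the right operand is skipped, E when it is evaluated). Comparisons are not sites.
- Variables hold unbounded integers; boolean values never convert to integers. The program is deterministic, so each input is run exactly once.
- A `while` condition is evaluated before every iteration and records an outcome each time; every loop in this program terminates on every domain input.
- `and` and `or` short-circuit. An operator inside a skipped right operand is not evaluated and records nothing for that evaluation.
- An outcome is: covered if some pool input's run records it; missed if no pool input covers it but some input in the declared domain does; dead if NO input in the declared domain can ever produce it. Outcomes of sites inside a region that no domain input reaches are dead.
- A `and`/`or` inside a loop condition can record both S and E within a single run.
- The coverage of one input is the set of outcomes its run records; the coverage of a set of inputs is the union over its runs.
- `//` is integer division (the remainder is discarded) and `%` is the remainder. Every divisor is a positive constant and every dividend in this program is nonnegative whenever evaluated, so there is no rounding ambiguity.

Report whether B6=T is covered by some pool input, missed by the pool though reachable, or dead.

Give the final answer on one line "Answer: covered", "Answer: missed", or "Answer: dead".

no pool input records B6=T
but domain input (k=3, q=-4, x=3) does record it -> reachable, so missed

Answer: missed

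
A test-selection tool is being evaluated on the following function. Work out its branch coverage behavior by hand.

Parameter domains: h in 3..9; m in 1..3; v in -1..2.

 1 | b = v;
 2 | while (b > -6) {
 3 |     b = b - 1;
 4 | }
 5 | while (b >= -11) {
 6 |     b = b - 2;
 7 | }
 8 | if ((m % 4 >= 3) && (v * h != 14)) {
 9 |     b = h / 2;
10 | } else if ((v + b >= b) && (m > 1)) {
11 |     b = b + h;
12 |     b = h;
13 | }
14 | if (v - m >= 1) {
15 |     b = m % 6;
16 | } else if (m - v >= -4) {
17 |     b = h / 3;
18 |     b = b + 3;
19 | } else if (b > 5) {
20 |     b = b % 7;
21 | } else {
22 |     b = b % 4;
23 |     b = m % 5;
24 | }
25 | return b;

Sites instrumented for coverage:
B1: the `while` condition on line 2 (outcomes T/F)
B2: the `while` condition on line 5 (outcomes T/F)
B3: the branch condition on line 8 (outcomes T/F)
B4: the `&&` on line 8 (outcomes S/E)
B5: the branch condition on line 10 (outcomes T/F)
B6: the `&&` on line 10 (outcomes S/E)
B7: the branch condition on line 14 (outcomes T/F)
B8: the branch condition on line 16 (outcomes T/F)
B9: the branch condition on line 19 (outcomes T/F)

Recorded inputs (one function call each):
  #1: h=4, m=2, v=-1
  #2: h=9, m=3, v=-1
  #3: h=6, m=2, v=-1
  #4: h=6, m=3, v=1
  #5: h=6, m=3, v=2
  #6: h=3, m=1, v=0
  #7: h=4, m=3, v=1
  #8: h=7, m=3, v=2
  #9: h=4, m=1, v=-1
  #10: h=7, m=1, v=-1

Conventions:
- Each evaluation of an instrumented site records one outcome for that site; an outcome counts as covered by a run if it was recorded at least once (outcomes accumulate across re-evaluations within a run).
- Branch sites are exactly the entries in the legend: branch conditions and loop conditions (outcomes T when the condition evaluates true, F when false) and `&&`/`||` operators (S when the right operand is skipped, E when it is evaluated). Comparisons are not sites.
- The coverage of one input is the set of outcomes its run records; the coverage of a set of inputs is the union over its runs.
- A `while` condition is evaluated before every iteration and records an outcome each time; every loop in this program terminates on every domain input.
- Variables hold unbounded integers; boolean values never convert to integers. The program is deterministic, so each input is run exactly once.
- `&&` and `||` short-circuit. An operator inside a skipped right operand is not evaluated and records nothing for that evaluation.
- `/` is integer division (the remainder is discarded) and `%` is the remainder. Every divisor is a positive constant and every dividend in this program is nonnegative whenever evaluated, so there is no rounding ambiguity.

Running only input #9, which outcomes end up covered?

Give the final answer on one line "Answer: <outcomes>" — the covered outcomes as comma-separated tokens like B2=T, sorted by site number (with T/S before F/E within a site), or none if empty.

Tracing the run of input #9 (h=4, m=1, v=-1):
  B1->T, B1->T, B1->T, B1->T, B1->T, B1->F, B2->T, B2->T, B2->T, B2->F
  B4->S, B3->F, B6->S, B5->F, B7->F, B8->T
distinct outcomes covered: B1=T, B1=F, B2=T, B2=F, B3=F, B4=S, B5=F, B6=S, B7=F, B8=T

Answer: B1=T, B1=F, B2=T, B2=F, B3=F, B4=S, B5=F, B6=S, B7=F, B8=T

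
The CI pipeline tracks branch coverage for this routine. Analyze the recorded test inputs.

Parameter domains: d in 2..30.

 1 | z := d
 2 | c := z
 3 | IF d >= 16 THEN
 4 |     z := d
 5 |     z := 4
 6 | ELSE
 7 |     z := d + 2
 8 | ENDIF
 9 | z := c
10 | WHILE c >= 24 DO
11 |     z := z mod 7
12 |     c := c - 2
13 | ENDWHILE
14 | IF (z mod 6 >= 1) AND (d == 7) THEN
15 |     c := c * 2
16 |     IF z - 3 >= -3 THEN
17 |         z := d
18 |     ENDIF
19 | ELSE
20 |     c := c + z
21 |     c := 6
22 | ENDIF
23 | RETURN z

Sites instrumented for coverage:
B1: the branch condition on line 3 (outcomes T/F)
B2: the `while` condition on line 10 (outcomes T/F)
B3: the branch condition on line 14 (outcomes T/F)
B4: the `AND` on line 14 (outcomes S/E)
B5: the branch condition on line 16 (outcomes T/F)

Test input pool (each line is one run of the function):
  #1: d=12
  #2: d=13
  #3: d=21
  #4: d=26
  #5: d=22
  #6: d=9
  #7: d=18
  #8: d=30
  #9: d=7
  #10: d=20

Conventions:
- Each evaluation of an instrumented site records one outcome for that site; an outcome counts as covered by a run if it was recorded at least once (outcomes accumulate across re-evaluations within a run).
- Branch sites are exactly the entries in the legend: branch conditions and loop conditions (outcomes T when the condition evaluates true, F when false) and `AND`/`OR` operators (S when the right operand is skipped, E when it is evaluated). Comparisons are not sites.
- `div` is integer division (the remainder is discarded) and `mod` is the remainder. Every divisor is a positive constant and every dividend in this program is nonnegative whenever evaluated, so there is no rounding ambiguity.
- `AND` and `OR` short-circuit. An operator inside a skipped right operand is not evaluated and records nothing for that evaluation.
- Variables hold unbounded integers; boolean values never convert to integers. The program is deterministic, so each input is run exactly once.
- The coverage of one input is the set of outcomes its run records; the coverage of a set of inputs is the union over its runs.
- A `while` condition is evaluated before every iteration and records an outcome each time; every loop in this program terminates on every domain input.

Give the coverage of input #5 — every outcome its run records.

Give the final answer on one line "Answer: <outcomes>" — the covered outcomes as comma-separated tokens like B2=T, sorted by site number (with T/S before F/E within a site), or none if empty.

Simulating input #5 (d=22) step by step:
  B1->T, B2->F, B4->E, B3->F
as a set, this run covers: B1=T, B2=F, B3=F, B4=E

Answer: B1=T, B2=F, B3=F, B4=E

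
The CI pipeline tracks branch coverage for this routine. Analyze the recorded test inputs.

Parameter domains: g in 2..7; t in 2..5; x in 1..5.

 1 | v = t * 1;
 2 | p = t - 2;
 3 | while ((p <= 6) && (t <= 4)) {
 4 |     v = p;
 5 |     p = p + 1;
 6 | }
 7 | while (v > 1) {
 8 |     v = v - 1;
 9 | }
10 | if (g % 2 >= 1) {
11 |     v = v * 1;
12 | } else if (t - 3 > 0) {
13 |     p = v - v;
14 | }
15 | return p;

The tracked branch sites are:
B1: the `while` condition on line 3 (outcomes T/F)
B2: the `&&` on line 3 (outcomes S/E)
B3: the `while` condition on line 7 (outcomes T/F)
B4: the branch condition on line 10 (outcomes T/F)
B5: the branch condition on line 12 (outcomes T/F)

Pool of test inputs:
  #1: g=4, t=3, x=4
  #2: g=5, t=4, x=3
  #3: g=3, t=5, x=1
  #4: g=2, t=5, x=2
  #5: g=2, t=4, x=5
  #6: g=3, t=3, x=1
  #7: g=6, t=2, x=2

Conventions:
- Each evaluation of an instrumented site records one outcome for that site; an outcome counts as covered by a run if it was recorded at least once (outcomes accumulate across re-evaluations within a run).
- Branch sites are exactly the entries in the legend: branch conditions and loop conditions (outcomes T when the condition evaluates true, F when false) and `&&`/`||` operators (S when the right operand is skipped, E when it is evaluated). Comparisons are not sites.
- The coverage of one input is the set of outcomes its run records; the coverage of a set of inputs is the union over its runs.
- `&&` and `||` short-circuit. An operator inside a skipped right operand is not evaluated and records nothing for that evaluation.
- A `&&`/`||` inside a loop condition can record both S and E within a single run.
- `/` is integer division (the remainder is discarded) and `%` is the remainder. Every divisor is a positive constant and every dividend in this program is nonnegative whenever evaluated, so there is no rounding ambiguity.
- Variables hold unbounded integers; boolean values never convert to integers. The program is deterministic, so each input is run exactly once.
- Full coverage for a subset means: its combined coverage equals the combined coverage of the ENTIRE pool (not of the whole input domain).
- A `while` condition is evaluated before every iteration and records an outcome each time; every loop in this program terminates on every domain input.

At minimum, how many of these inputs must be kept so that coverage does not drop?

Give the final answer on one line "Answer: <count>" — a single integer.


input #1 (g=4, t=3, x=4): events B2->E, B1->T, B2->E, B1->T, B2->E, B1->T, B2->E, B1->T, B2->E, B1->T, B2->E, B1->T, B2->S, B1->F, ...; covers B1=T, B1=F, B2=S, B2=E, B3=T, B3=F, B4=F, B5=F
input #2 (g=5, t=4, x=3): events B2->E, B1->T, B2->E, B1->T, B2->E, B1->T, B2->E, B1->T, B2->E, B1->T, B2->S, B1->F, B3->T, B3->T, ...; covers B1=T, B1=F, B2=S, B2=E, B3=T, B3=F, B4=T
input #3 (g=3, t=5, x=1): events B2->E, B1->F, B3->T, B3->T, B3->T, B3->T, B3->F, B4->T; covers B1=F, B2=E, B3=T, B3=F, B4=T
input #4 (g=2, t=5, x=2): events B2->E, B1->F, B3->T, B3->T, B3->T, B3->T, B3->F, B4->F, B5->T; covers B1=F, B2=E, B3=T, B3=F, B4=F, B5=T
input #5 (g=2, t=4, x=5): events B2->E, B1->T, B2->E, B1->T, B2->E, B1->T, B2->E, B1->T, B2->E, B1->T, B2->S, B1->F, B3->T, B3->T, ...; covers B1=T, B1=F, B2=S, B2=E, B3=T, B3=F, B4=F, B5=T
input #6 (g=3, t=3, x=1): events B2->E, B1->T, B2->E, B1->T, B2->E, B1->T, B2->E, B1->T, B2->E, B1->T, B2->E, B1->T, B2->S, B1->F, ...; covers B1=T, B1=F, B2=S, B2=E, B3=T, B3=F, B4=T
input #7 (g=6, t=2, x=2): events B2->E, B1->T, B2->E, B1->T, B2->E, B1->T, B2->E, B1->T, B2->E, B1->T, B2->E, B1->T, B2->E, B1->T, ...; covers B1=T, B1=F, B2=S, B2=E, B3=T, B3=F, B4=F, B5=F
the full pool covers 10 outcomes: B1=T, B1=F, B2=S, B2=E, B3=T, B3=F, B4=T, B4=F, B5=T, B5=F
checked all size-1 subsets: none covers 10 outcomes (max 8/10)
checked all size-2 subsets: none covers 10 outcomes (max 9/10)
inputs {1, 2, 4} (size 3) cover everything; no size-3 subset with a lexicographically smaller index list covers all 10
Answer: 3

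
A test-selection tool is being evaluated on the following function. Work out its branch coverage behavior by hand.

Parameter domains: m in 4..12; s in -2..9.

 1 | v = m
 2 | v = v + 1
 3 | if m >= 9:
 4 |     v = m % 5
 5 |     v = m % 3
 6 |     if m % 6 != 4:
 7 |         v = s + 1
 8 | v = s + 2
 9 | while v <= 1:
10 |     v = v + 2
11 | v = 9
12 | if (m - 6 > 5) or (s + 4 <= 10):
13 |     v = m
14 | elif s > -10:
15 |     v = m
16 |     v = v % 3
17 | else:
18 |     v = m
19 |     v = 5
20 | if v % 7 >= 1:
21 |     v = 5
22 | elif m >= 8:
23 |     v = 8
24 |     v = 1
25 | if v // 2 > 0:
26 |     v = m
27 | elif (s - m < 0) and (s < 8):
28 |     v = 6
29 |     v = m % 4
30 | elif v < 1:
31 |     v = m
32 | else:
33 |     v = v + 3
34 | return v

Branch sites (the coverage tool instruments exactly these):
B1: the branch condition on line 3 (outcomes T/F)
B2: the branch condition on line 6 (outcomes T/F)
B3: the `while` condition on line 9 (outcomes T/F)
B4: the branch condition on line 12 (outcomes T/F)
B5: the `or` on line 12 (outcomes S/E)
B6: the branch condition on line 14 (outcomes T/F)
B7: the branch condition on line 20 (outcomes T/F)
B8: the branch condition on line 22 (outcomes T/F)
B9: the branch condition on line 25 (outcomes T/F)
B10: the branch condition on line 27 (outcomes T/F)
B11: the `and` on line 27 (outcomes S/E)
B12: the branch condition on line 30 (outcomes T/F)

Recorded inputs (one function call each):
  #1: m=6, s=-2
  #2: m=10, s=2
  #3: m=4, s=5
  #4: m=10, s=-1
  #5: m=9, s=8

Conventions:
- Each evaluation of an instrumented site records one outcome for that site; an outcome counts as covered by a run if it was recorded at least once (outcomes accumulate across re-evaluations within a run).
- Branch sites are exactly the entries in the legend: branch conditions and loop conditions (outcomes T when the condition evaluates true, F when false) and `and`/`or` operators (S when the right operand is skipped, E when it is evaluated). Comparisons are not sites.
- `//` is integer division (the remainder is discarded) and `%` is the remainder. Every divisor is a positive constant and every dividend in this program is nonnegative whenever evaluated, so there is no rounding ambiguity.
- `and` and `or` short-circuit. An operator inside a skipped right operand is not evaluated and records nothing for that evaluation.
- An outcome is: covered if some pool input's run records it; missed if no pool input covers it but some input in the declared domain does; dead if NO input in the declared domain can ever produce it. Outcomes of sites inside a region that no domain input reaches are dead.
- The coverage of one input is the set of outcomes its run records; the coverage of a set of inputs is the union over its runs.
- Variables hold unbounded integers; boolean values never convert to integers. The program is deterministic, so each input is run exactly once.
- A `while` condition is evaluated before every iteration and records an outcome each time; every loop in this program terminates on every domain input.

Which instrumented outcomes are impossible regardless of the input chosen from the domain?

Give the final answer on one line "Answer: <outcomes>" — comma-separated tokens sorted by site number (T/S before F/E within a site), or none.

checking every outcome against all 108 domain inputs:
  B6=F: no domain input ever produces it -> dead
  reachable outcomes have witnesses, e.g. B1=T (e.g. m=9, s=-2), B1=F (e.g. m=4, s=-2), B2=T (e.g. m=9, s=-2), B2=F (e.g. m=10, s=-2)

Answer: B6=F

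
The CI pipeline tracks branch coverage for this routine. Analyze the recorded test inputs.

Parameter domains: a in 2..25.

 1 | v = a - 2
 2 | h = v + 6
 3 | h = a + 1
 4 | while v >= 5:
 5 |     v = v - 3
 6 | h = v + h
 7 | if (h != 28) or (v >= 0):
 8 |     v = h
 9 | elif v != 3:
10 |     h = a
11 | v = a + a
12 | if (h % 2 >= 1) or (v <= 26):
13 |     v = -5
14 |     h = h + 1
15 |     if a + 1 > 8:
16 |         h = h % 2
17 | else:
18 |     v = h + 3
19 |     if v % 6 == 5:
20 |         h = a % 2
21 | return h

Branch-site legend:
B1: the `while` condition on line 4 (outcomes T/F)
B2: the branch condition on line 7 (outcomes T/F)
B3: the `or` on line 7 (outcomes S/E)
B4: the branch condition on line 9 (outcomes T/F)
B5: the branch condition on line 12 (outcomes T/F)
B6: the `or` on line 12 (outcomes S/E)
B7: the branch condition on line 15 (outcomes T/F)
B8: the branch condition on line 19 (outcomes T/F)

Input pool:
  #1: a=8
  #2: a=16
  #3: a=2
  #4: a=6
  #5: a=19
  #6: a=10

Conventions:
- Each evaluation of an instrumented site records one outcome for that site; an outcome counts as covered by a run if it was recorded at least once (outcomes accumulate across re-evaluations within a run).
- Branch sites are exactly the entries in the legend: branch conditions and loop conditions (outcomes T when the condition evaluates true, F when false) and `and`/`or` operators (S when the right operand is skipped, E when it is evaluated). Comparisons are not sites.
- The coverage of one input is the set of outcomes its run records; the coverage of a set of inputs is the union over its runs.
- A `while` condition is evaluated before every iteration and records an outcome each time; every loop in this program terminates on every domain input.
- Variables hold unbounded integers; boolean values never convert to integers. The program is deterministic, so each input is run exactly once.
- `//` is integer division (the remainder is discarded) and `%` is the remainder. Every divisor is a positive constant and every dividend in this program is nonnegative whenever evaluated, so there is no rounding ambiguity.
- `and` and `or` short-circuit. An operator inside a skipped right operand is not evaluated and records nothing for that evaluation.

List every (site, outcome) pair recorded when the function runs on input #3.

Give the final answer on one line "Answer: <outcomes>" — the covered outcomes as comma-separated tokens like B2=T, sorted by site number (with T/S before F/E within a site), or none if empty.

Simulating input #3 (a=2) step by step:
  B1->F, B3->S, B2->T, B6->S, B5->T, B7->F
collecting distinct outcomes: B1=F, B2=T, B3=S, B5=T, B6=S, B7=F

Answer: B1=F, B2=T, B3=S, B5=T, B6=S, B7=F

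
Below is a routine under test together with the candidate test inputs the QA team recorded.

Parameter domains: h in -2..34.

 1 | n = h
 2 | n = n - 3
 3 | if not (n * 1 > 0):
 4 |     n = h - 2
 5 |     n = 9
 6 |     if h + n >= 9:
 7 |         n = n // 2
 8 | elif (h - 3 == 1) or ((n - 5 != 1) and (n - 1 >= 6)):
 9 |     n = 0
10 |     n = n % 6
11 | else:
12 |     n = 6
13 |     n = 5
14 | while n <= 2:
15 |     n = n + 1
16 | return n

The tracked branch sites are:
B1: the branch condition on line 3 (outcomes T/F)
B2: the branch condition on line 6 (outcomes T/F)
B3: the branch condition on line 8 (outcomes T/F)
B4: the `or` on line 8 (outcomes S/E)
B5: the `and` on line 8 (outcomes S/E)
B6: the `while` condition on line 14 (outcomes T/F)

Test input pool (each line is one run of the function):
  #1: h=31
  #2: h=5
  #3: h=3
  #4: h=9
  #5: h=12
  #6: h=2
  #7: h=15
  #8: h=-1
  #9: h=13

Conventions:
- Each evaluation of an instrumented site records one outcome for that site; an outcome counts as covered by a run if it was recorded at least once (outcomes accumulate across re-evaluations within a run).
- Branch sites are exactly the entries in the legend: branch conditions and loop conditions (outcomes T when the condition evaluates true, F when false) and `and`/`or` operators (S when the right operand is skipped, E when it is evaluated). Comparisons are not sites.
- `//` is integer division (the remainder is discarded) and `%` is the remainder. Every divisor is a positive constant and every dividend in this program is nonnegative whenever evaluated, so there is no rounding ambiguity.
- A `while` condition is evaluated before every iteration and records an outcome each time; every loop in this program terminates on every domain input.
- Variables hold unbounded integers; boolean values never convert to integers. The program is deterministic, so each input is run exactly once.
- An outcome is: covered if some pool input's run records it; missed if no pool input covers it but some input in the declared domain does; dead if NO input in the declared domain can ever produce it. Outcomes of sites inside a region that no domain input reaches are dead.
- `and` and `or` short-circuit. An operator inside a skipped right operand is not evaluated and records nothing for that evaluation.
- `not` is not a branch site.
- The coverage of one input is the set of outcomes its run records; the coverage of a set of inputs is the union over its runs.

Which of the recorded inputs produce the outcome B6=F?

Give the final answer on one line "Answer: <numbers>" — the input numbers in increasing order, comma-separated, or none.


input #1 (h=31): records B6=F
input #2 (h=5): records B6=F
input #3 (h=3): records B6=F
input #4 (h=9): records B6=F
input #5 (h=12): records B6=F
input #6 (h=2): records B6=F
input #7 (h=15): records B6=F
input #8 (h=-1): records B6=F
input #9 (h=13): records B6=F
Answer: 1, 2, 3, 4, 5, 6, 7, 8, 9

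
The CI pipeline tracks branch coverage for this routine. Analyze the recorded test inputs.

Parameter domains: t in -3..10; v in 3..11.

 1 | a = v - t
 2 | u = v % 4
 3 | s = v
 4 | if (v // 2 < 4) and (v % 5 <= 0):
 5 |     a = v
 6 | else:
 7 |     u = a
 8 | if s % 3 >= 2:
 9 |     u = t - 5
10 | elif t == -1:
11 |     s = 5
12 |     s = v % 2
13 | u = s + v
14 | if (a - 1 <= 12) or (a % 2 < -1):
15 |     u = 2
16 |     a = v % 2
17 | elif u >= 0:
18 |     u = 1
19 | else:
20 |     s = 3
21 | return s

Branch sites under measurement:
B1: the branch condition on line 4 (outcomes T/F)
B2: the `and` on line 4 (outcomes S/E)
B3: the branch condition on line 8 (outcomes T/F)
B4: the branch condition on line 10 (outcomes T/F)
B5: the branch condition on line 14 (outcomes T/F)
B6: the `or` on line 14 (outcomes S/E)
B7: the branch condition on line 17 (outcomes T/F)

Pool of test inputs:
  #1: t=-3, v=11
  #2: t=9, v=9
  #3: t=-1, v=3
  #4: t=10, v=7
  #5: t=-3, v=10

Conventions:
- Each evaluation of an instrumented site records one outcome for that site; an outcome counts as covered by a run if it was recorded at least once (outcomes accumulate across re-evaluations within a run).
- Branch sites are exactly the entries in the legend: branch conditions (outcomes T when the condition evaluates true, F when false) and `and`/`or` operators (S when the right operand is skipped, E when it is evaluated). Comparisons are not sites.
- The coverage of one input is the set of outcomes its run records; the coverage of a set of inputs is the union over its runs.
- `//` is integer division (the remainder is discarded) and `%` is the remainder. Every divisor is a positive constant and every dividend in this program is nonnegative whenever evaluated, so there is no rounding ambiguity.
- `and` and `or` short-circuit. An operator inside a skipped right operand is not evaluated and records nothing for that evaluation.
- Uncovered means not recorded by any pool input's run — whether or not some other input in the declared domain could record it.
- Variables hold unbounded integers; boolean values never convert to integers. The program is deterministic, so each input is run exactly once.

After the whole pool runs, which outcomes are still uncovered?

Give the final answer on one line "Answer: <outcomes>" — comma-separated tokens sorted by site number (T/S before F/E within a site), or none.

test 1 (t=-3, v=11) fires B2->S, B1->F, B3->T, B6->E, B5->F, B7->T; hits B1=F, B2=S, B3=T, B5=F, B6=E, B7=T
test 2 (t=9, v=9) fires B2->S, B1->F, B3->F, B4->F, B6->S, B5->T; hits B1=F, B2=S, B3=F, B4=F, B5=T, B6=S
test 3 (t=-1, v=3) fires B2->E, B1->F, B3->F, B4->T, B6->S, B5->T; hits B1=F, B2=E, B3=F, B4=T, B5=T, B6=S
test 4 (t=10, v=7) fires B2->E, B1->F, B3->F, B4->F, B6->S, B5->T; hits B1=F, B2=E, B3=F, B4=F, B5=T, B6=S
test 5 (t=-3, v=10) fires B2->S, B1->F, B3->F, B4->F, B6->S, B5->T; hits B1=F, B2=S, B3=F, B4=F, B5=T, B6=S
union over the pool: B1=F, B2=S, B2=E, B3=T, B3=F, B4=T, B4=F, B5=T, B5=F, B6=S, B6=E, B7=T
uncovered (2 of 14): B1=T, B7=F

Answer: B1=T, B7=F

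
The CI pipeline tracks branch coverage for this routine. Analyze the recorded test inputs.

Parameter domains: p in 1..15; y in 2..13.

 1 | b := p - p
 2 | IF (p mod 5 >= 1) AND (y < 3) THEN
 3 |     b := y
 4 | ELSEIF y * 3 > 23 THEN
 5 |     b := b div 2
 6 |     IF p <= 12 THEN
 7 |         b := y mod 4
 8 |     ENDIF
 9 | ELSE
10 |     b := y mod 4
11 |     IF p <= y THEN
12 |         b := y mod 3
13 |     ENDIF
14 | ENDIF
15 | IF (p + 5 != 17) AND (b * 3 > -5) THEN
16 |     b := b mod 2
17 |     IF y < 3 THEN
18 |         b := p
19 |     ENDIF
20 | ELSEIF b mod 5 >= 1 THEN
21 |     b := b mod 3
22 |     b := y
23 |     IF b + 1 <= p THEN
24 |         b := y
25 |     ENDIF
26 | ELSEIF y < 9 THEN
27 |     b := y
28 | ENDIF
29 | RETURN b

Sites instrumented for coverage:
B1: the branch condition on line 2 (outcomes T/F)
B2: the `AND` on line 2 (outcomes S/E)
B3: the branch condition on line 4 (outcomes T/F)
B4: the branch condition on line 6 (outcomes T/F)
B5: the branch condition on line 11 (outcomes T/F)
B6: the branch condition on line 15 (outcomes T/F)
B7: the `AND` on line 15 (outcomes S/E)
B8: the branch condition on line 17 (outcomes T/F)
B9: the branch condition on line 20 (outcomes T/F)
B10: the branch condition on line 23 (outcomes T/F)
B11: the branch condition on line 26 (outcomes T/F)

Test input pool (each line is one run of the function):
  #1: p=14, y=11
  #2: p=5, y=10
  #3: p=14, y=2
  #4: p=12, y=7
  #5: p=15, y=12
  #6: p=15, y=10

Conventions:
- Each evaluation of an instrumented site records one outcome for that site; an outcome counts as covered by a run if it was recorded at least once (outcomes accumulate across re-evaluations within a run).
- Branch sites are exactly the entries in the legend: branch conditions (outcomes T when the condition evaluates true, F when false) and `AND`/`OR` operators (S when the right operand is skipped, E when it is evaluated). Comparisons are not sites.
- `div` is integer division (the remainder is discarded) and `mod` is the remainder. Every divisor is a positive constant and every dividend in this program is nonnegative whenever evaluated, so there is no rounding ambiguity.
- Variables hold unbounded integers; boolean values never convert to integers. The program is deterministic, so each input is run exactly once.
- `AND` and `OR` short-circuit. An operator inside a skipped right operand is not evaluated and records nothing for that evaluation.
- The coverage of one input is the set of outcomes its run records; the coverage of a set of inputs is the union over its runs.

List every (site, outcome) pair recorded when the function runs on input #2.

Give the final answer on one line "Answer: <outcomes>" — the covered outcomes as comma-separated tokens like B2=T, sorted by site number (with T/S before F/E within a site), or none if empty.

Running input #2 (p=5, y=10), event by event:
  B2->S, B1->F, B3->T, B4->T, B7->E, B6->T, B8->F
collecting distinct outcomes: B1=F, B2=S, B3=T, B4=T, B6=T, B7=E, B8=F

Answer: B1=F, B2=S, B3=T, B4=T, B6=T, B7=E, B8=F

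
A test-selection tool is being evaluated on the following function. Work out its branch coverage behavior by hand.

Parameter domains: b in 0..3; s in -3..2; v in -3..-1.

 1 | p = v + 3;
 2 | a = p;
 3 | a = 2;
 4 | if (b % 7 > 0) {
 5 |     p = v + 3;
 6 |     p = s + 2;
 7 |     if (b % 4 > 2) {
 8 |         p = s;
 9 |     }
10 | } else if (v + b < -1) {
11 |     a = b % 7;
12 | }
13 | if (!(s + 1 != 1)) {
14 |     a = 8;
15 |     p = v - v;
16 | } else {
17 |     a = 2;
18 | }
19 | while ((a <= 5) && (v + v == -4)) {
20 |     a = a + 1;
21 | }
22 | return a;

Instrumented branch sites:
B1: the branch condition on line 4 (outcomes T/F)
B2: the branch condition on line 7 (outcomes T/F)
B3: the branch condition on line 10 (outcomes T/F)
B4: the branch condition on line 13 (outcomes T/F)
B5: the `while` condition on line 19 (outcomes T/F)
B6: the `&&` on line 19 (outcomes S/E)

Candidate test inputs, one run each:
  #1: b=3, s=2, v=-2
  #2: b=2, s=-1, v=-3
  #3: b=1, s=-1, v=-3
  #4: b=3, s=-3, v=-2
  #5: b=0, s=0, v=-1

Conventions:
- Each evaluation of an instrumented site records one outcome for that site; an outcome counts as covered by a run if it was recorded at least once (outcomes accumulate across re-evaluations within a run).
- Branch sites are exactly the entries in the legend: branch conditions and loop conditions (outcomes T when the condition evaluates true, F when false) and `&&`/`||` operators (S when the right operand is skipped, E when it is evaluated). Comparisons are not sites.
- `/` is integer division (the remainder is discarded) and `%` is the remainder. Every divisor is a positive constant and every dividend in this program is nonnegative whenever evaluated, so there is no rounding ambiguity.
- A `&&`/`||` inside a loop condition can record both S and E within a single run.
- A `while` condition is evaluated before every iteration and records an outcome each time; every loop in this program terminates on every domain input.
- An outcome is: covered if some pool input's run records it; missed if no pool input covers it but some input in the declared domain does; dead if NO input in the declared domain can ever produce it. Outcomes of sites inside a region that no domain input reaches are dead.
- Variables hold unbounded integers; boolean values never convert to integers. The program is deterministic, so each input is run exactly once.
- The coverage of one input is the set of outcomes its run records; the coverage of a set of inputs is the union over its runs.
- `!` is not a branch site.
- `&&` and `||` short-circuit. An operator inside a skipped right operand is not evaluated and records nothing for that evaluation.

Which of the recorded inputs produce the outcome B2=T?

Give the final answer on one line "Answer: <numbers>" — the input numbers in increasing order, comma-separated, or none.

input #1 (b=3, s=2, v=-2): records B2=T
input #2 (b=2, s=-1, v=-3): does not record B2=T
input #3 (b=1, s=-1, v=-3): does not record B2=T
input #4 (b=3, s=-3, v=-2): records B2=T
input #5 (b=0, s=0, v=-1): does not record B2=T

Answer: 1, 4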